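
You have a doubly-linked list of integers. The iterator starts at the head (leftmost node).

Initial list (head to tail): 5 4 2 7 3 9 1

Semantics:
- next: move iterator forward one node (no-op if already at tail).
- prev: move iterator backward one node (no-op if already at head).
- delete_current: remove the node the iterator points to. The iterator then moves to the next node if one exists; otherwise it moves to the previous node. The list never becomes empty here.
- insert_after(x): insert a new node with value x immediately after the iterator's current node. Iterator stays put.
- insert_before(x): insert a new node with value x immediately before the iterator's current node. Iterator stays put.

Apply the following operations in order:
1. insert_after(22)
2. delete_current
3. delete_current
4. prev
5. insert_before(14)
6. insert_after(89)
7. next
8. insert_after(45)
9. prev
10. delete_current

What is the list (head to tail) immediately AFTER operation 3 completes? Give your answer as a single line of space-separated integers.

Answer: 4 2 7 3 9 1

Derivation:
After 1 (insert_after(22)): list=[5, 22, 4, 2, 7, 3, 9, 1] cursor@5
After 2 (delete_current): list=[22, 4, 2, 7, 3, 9, 1] cursor@22
After 3 (delete_current): list=[4, 2, 7, 3, 9, 1] cursor@4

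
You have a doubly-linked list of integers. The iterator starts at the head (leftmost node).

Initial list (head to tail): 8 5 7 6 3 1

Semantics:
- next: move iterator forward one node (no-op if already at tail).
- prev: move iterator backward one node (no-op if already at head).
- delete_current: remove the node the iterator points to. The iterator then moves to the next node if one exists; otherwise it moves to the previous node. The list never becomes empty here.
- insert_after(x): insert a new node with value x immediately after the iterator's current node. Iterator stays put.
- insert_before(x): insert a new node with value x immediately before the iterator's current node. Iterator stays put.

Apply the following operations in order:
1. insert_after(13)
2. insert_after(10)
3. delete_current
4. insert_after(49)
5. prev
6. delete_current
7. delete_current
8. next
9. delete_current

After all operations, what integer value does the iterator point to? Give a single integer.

Answer: 7

Derivation:
After 1 (insert_after(13)): list=[8, 13, 5, 7, 6, 3, 1] cursor@8
After 2 (insert_after(10)): list=[8, 10, 13, 5, 7, 6, 3, 1] cursor@8
After 3 (delete_current): list=[10, 13, 5, 7, 6, 3, 1] cursor@10
After 4 (insert_after(49)): list=[10, 49, 13, 5, 7, 6, 3, 1] cursor@10
After 5 (prev): list=[10, 49, 13, 5, 7, 6, 3, 1] cursor@10
After 6 (delete_current): list=[49, 13, 5, 7, 6, 3, 1] cursor@49
After 7 (delete_current): list=[13, 5, 7, 6, 3, 1] cursor@13
After 8 (next): list=[13, 5, 7, 6, 3, 1] cursor@5
After 9 (delete_current): list=[13, 7, 6, 3, 1] cursor@7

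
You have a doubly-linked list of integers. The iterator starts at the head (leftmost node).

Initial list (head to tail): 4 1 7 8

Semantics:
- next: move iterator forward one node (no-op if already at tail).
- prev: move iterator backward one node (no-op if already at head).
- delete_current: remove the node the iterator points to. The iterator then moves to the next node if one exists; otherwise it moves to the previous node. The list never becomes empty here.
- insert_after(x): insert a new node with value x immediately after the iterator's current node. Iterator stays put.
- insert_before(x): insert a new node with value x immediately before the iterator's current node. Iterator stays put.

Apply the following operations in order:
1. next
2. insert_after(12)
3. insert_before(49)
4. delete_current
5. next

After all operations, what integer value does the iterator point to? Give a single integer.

After 1 (next): list=[4, 1, 7, 8] cursor@1
After 2 (insert_after(12)): list=[4, 1, 12, 7, 8] cursor@1
After 3 (insert_before(49)): list=[4, 49, 1, 12, 7, 8] cursor@1
After 4 (delete_current): list=[4, 49, 12, 7, 8] cursor@12
After 5 (next): list=[4, 49, 12, 7, 8] cursor@7

Answer: 7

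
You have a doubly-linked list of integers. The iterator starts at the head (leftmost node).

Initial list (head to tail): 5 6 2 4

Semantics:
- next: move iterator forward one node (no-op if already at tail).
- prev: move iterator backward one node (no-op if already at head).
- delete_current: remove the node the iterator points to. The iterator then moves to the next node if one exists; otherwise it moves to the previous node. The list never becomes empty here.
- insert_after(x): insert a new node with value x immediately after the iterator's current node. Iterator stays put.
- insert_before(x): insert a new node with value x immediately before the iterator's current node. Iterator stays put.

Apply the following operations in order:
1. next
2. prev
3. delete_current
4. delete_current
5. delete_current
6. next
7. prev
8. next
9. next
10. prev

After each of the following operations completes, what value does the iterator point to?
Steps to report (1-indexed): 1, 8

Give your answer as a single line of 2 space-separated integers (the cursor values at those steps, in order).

Answer: 6 4

Derivation:
After 1 (next): list=[5, 6, 2, 4] cursor@6
After 2 (prev): list=[5, 6, 2, 4] cursor@5
After 3 (delete_current): list=[6, 2, 4] cursor@6
After 4 (delete_current): list=[2, 4] cursor@2
After 5 (delete_current): list=[4] cursor@4
After 6 (next): list=[4] cursor@4
After 7 (prev): list=[4] cursor@4
After 8 (next): list=[4] cursor@4
After 9 (next): list=[4] cursor@4
After 10 (prev): list=[4] cursor@4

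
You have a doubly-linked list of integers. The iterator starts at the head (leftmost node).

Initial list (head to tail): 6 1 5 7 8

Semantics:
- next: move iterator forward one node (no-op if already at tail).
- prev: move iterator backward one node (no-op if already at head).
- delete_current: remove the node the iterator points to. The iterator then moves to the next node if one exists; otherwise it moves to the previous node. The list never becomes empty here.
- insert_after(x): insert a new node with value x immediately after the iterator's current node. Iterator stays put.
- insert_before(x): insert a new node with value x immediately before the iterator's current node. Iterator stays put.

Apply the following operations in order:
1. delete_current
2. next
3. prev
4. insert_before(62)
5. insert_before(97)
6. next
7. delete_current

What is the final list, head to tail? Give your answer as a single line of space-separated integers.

After 1 (delete_current): list=[1, 5, 7, 8] cursor@1
After 2 (next): list=[1, 5, 7, 8] cursor@5
After 3 (prev): list=[1, 5, 7, 8] cursor@1
After 4 (insert_before(62)): list=[62, 1, 5, 7, 8] cursor@1
After 5 (insert_before(97)): list=[62, 97, 1, 5, 7, 8] cursor@1
After 6 (next): list=[62, 97, 1, 5, 7, 8] cursor@5
After 7 (delete_current): list=[62, 97, 1, 7, 8] cursor@7

Answer: 62 97 1 7 8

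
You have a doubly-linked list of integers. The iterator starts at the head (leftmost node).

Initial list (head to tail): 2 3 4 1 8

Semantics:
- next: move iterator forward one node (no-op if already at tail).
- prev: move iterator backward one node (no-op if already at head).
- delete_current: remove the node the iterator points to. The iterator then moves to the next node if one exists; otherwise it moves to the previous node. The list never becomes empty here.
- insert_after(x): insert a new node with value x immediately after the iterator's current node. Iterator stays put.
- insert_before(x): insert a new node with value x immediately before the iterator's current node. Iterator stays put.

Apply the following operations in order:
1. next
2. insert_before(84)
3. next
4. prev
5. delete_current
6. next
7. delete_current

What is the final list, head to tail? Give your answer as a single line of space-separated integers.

Answer: 2 84 4 8

Derivation:
After 1 (next): list=[2, 3, 4, 1, 8] cursor@3
After 2 (insert_before(84)): list=[2, 84, 3, 4, 1, 8] cursor@3
After 3 (next): list=[2, 84, 3, 4, 1, 8] cursor@4
After 4 (prev): list=[2, 84, 3, 4, 1, 8] cursor@3
After 5 (delete_current): list=[2, 84, 4, 1, 8] cursor@4
After 6 (next): list=[2, 84, 4, 1, 8] cursor@1
After 7 (delete_current): list=[2, 84, 4, 8] cursor@8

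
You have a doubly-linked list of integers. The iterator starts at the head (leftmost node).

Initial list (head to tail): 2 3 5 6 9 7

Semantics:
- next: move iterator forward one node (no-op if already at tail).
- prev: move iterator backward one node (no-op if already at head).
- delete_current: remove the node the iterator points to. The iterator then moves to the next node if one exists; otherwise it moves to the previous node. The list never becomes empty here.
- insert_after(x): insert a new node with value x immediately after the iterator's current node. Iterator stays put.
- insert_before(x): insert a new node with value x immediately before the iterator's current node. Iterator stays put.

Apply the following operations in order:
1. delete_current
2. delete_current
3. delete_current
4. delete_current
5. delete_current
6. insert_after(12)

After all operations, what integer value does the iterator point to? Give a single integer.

Answer: 7

Derivation:
After 1 (delete_current): list=[3, 5, 6, 9, 7] cursor@3
After 2 (delete_current): list=[5, 6, 9, 7] cursor@5
After 3 (delete_current): list=[6, 9, 7] cursor@6
After 4 (delete_current): list=[9, 7] cursor@9
After 5 (delete_current): list=[7] cursor@7
After 6 (insert_after(12)): list=[7, 12] cursor@7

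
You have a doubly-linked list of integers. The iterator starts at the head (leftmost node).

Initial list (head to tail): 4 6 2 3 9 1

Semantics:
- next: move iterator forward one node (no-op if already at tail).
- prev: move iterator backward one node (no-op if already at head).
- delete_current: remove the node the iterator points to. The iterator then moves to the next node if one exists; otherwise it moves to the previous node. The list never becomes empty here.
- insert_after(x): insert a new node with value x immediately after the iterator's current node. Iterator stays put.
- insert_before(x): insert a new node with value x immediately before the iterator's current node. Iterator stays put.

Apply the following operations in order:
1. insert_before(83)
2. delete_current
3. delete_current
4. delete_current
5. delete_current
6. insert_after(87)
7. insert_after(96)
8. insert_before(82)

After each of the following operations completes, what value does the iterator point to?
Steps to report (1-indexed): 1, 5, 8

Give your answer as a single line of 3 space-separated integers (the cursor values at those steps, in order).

Answer: 4 9 9

Derivation:
After 1 (insert_before(83)): list=[83, 4, 6, 2, 3, 9, 1] cursor@4
After 2 (delete_current): list=[83, 6, 2, 3, 9, 1] cursor@6
After 3 (delete_current): list=[83, 2, 3, 9, 1] cursor@2
After 4 (delete_current): list=[83, 3, 9, 1] cursor@3
After 5 (delete_current): list=[83, 9, 1] cursor@9
After 6 (insert_after(87)): list=[83, 9, 87, 1] cursor@9
After 7 (insert_after(96)): list=[83, 9, 96, 87, 1] cursor@9
After 8 (insert_before(82)): list=[83, 82, 9, 96, 87, 1] cursor@9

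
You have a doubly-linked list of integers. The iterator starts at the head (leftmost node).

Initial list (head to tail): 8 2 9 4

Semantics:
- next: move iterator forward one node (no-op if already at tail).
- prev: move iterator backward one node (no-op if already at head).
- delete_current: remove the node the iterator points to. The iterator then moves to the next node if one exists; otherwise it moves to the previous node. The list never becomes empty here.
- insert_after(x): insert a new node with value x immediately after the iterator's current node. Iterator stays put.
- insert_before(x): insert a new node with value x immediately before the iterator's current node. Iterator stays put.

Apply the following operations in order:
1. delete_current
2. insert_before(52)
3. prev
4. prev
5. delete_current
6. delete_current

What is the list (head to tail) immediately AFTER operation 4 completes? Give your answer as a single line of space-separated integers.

After 1 (delete_current): list=[2, 9, 4] cursor@2
After 2 (insert_before(52)): list=[52, 2, 9, 4] cursor@2
After 3 (prev): list=[52, 2, 9, 4] cursor@52
After 4 (prev): list=[52, 2, 9, 4] cursor@52

Answer: 52 2 9 4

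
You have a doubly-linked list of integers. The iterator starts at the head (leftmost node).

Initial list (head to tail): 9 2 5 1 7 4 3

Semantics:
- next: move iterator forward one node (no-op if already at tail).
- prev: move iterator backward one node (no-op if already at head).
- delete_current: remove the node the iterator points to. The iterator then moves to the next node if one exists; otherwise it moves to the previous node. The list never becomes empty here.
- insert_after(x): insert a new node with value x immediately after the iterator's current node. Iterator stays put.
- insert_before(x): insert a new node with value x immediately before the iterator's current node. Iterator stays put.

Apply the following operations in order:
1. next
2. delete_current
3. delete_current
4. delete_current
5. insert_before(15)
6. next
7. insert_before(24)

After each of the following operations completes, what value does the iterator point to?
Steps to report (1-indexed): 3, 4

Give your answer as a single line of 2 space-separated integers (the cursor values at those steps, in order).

Answer: 1 7

Derivation:
After 1 (next): list=[9, 2, 5, 1, 7, 4, 3] cursor@2
After 2 (delete_current): list=[9, 5, 1, 7, 4, 3] cursor@5
After 3 (delete_current): list=[9, 1, 7, 4, 3] cursor@1
After 4 (delete_current): list=[9, 7, 4, 3] cursor@7
After 5 (insert_before(15)): list=[9, 15, 7, 4, 3] cursor@7
After 6 (next): list=[9, 15, 7, 4, 3] cursor@4
After 7 (insert_before(24)): list=[9, 15, 7, 24, 4, 3] cursor@4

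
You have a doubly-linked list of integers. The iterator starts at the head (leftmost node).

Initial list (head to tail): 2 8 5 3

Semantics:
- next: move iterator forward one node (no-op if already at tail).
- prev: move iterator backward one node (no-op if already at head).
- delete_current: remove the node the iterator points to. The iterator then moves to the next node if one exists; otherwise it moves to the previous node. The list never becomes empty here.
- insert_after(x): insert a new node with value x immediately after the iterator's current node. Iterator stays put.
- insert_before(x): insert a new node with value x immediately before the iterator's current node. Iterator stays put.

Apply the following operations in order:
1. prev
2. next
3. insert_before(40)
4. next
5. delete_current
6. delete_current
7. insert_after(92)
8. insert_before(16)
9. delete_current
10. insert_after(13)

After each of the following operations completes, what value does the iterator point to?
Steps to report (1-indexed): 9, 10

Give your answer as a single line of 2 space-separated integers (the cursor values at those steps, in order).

After 1 (prev): list=[2, 8, 5, 3] cursor@2
After 2 (next): list=[2, 8, 5, 3] cursor@8
After 3 (insert_before(40)): list=[2, 40, 8, 5, 3] cursor@8
After 4 (next): list=[2, 40, 8, 5, 3] cursor@5
After 5 (delete_current): list=[2, 40, 8, 3] cursor@3
After 6 (delete_current): list=[2, 40, 8] cursor@8
After 7 (insert_after(92)): list=[2, 40, 8, 92] cursor@8
After 8 (insert_before(16)): list=[2, 40, 16, 8, 92] cursor@8
After 9 (delete_current): list=[2, 40, 16, 92] cursor@92
After 10 (insert_after(13)): list=[2, 40, 16, 92, 13] cursor@92

Answer: 92 92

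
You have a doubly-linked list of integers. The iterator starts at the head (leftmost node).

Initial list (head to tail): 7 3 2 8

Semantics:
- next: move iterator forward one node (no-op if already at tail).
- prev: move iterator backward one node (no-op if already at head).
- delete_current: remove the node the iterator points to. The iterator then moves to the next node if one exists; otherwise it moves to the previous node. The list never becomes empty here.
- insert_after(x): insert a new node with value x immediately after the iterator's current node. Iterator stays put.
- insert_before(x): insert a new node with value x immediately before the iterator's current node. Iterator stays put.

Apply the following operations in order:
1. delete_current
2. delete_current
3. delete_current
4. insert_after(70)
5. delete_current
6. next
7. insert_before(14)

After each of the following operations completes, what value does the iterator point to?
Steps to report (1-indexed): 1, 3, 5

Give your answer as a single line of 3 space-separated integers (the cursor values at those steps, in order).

Answer: 3 8 70

Derivation:
After 1 (delete_current): list=[3, 2, 8] cursor@3
After 2 (delete_current): list=[2, 8] cursor@2
After 3 (delete_current): list=[8] cursor@8
After 4 (insert_after(70)): list=[8, 70] cursor@8
After 5 (delete_current): list=[70] cursor@70
After 6 (next): list=[70] cursor@70
After 7 (insert_before(14)): list=[14, 70] cursor@70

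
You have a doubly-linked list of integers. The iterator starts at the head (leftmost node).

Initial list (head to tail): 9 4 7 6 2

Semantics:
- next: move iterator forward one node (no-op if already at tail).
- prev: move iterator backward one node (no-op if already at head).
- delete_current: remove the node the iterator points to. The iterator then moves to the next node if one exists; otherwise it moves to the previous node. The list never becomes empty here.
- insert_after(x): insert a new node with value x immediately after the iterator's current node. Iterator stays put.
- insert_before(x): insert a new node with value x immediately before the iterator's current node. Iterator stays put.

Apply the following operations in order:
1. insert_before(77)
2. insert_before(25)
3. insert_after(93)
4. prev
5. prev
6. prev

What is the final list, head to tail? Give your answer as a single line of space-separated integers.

Answer: 77 25 9 93 4 7 6 2

Derivation:
After 1 (insert_before(77)): list=[77, 9, 4, 7, 6, 2] cursor@9
After 2 (insert_before(25)): list=[77, 25, 9, 4, 7, 6, 2] cursor@9
After 3 (insert_after(93)): list=[77, 25, 9, 93, 4, 7, 6, 2] cursor@9
After 4 (prev): list=[77, 25, 9, 93, 4, 7, 6, 2] cursor@25
After 5 (prev): list=[77, 25, 9, 93, 4, 7, 6, 2] cursor@77
After 6 (prev): list=[77, 25, 9, 93, 4, 7, 6, 2] cursor@77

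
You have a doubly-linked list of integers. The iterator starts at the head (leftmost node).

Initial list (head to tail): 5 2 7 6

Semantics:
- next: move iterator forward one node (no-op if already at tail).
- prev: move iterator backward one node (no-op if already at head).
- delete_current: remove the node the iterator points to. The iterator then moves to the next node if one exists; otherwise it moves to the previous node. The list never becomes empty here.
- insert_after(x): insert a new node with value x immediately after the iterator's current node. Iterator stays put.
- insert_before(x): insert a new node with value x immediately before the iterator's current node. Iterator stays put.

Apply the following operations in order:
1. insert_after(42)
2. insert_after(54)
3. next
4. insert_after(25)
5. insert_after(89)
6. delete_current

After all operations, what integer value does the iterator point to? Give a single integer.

After 1 (insert_after(42)): list=[5, 42, 2, 7, 6] cursor@5
After 2 (insert_after(54)): list=[5, 54, 42, 2, 7, 6] cursor@5
After 3 (next): list=[5, 54, 42, 2, 7, 6] cursor@54
After 4 (insert_after(25)): list=[5, 54, 25, 42, 2, 7, 6] cursor@54
After 5 (insert_after(89)): list=[5, 54, 89, 25, 42, 2, 7, 6] cursor@54
After 6 (delete_current): list=[5, 89, 25, 42, 2, 7, 6] cursor@89

Answer: 89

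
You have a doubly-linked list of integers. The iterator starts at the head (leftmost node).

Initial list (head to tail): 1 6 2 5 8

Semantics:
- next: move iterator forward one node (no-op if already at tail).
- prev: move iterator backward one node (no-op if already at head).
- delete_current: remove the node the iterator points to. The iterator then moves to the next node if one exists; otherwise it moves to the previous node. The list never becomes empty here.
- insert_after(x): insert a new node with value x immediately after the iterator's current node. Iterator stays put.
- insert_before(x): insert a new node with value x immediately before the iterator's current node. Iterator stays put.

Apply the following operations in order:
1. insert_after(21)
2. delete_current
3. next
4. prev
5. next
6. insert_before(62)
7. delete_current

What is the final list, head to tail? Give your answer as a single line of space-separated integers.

Answer: 21 62 2 5 8

Derivation:
After 1 (insert_after(21)): list=[1, 21, 6, 2, 5, 8] cursor@1
After 2 (delete_current): list=[21, 6, 2, 5, 8] cursor@21
After 3 (next): list=[21, 6, 2, 5, 8] cursor@6
After 4 (prev): list=[21, 6, 2, 5, 8] cursor@21
After 5 (next): list=[21, 6, 2, 5, 8] cursor@6
After 6 (insert_before(62)): list=[21, 62, 6, 2, 5, 8] cursor@6
After 7 (delete_current): list=[21, 62, 2, 5, 8] cursor@2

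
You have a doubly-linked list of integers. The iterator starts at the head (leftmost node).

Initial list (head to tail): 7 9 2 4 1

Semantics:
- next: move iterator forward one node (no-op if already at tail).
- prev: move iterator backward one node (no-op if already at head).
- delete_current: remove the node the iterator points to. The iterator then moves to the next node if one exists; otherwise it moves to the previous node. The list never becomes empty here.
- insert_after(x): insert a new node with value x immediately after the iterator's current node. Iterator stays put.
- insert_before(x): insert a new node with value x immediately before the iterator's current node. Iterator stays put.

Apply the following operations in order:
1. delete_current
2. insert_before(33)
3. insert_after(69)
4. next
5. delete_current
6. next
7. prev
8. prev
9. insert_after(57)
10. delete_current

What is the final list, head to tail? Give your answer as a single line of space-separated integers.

After 1 (delete_current): list=[9, 2, 4, 1] cursor@9
After 2 (insert_before(33)): list=[33, 9, 2, 4, 1] cursor@9
After 3 (insert_after(69)): list=[33, 9, 69, 2, 4, 1] cursor@9
After 4 (next): list=[33, 9, 69, 2, 4, 1] cursor@69
After 5 (delete_current): list=[33, 9, 2, 4, 1] cursor@2
After 6 (next): list=[33, 9, 2, 4, 1] cursor@4
After 7 (prev): list=[33, 9, 2, 4, 1] cursor@2
After 8 (prev): list=[33, 9, 2, 4, 1] cursor@9
After 9 (insert_after(57)): list=[33, 9, 57, 2, 4, 1] cursor@9
After 10 (delete_current): list=[33, 57, 2, 4, 1] cursor@57

Answer: 33 57 2 4 1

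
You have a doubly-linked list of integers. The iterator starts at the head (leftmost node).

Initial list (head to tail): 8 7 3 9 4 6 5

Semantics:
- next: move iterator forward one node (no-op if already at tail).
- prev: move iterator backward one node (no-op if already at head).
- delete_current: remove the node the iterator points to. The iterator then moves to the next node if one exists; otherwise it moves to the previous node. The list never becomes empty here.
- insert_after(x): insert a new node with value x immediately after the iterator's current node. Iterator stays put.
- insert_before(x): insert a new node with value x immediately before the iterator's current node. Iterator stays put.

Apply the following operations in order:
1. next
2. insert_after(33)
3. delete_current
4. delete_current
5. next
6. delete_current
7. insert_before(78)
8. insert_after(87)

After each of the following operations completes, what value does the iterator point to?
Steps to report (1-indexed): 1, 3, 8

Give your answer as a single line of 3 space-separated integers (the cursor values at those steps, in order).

After 1 (next): list=[8, 7, 3, 9, 4, 6, 5] cursor@7
After 2 (insert_after(33)): list=[8, 7, 33, 3, 9, 4, 6, 5] cursor@7
After 3 (delete_current): list=[8, 33, 3, 9, 4, 6, 5] cursor@33
After 4 (delete_current): list=[8, 3, 9, 4, 6, 5] cursor@3
After 5 (next): list=[8, 3, 9, 4, 6, 5] cursor@9
After 6 (delete_current): list=[8, 3, 4, 6, 5] cursor@4
After 7 (insert_before(78)): list=[8, 3, 78, 4, 6, 5] cursor@4
After 8 (insert_after(87)): list=[8, 3, 78, 4, 87, 6, 5] cursor@4

Answer: 7 33 4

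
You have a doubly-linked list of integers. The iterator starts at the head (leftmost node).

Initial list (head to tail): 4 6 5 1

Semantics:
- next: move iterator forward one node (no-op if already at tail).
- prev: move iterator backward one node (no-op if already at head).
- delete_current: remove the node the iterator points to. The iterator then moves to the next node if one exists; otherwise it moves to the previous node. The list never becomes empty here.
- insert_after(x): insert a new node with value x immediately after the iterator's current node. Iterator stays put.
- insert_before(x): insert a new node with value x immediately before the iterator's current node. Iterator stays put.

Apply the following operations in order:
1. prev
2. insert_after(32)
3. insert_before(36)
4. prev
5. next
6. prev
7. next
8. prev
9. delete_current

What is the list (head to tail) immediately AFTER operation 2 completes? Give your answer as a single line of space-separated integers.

Answer: 4 32 6 5 1

Derivation:
After 1 (prev): list=[4, 6, 5, 1] cursor@4
After 2 (insert_after(32)): list=[4, 32, 6, 5, 1] cursor@4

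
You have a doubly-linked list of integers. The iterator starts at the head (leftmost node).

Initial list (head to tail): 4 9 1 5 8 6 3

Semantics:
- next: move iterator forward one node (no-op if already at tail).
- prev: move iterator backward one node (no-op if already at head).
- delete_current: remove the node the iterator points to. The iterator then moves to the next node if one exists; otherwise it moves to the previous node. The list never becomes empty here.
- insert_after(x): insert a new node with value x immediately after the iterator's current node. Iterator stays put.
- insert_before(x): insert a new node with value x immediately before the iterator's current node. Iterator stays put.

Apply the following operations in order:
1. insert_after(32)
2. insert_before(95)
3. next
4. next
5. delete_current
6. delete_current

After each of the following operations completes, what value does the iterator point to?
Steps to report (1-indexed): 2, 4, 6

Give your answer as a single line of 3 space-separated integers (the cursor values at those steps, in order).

Answer: 4 9 5

Derivation:
After 1 (insert_after(32)): list=[4, 32, 9, 1, 5, 8, 6, 3] cursor@4
After 2 (insert_before(95)): list=[95, 4, 32, 9, 1, 5, 8, 6, 3] cursor@4
After 3 (next): list=[95, 4, 32, 9, 1, 5, 8, 6, 3] cursor@32
After 4 (next): list=[95, 4, 32, 9, 1, 5, 8, 6, 3] cursor@9
After 5 (delete_current): list=[95, 4, 32, 1, 5, 8, 6, 3] cursor@1
After 6 (delete_current): list=[95, 4, 32, 5, 8, 6, 3] cursor@5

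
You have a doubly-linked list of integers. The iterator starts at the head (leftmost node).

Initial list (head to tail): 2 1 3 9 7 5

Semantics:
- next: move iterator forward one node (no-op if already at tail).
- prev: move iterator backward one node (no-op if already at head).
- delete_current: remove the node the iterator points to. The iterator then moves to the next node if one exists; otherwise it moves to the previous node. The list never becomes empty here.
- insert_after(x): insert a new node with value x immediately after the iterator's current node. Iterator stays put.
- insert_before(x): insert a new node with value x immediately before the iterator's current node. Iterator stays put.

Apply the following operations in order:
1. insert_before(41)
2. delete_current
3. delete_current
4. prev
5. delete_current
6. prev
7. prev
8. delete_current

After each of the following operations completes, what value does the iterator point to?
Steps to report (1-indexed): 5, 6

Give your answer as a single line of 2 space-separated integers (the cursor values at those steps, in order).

After 1 (insert_before(41)): list=[41, 2, 1, 3, 9, 7, 5] cursor@2
After 2 (delete_current): list=[41, 1, 3, 9, 7, 5] cursor@1
After 3 (delete_current): list=[41, 3, 9, 7, 5] cursor@3
After 4 (prev): list=[41, 3, 9, 7, 5] cursor@41
After 5 (delete_current): list=[3, 9, 7, 5] cursor@3
After 6 (prev): list=[3, 9, 7, 5] cursor@3
After 7 (prev): list=[3, 9, 7, 5] cursor@3
After 8 (delete_current): list=[9, 7, 5] cursor@9

Answer: 3 3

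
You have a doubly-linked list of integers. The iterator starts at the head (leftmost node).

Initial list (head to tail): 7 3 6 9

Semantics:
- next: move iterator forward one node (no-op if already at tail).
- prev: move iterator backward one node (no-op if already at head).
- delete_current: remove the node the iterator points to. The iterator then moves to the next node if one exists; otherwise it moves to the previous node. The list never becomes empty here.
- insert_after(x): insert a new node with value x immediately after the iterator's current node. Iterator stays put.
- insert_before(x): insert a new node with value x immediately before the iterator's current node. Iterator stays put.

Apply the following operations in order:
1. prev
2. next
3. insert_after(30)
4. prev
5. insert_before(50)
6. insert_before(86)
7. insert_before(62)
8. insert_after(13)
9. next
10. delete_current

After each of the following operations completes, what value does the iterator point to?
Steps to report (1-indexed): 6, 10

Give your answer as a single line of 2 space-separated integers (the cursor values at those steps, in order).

After 1 (prev): list=[7, 3, 6, 9] cursor@7
After 2 (next): list=[7, 3, 6, 9] cursor@3
After 3 (insert_after(30)): list=[7, 3, 30, 6, 9] cursor@3
After 4 (prev): list=[7, 3, 30, 6, 9] cursor@7
After 5 (insert_before(50)): list=[50, 7, 3, 30, 6, 9] cursor@7
After 6 (insert_before(86)): list=[50, 86, 7, 3, 30, 6, 9] cursor@7
After 7 (insert_before(62)): list=[50, 86, 62, 7, 3, 30, 6, 9] cursor@7
After 8 (insert_after(13)): list=[50, 86, 62, 7, 13, 3, 30, 6, 9] cursor@7
After 9 (next): list=[50, 86, 62, 7, 13, 3, 30, 6, 9] cursor@13
After 10 (delete_current): list=[50, 86, 62, 7, 3, 30, 6, 9] cursor@3

Answer: 7 3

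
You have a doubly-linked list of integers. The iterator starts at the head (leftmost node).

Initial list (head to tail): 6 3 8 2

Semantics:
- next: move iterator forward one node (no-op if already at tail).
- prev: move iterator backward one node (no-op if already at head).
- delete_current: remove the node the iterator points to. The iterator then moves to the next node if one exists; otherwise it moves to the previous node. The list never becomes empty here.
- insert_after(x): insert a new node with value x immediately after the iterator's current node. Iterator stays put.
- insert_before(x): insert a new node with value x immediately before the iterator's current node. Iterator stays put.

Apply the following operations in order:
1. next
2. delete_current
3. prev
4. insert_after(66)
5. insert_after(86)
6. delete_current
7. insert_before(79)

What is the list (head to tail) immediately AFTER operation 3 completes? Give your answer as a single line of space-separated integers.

After 1 (next): list=[6, 3, 8, 2] cursor@3
After 2 (delete_current): list=[6, 8, 2] cursor@8
After 3 (prev): list=[6, 8, 2] cursor@6

Answer: 6 8 2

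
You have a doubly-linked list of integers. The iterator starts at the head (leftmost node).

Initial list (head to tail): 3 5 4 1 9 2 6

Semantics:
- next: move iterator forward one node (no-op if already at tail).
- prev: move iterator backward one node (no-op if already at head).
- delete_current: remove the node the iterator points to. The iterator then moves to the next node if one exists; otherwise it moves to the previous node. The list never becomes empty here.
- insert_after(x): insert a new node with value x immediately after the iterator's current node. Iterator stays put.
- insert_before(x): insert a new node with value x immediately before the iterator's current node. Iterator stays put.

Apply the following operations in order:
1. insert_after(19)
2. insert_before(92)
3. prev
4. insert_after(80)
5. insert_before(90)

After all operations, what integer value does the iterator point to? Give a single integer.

Answer: 92

Derivation:
After 1 (insert_after(19)): list=[3, 19, 5, 4, 1, 9, 2, 6] cursor@3
After 2 (insert_before(92)): list=[92, 3, 19, 5, 4, 1, 9, 2, 6] cursor@3
After 3 (prev): list=[92, 3, 19, 5, 4, 1, 9, 2, 6] cursor@92
After 4 (insert_after(80)): list=[92, 80, 3, 19, 5, 4, 1, 9, 2, 6] cursor@92
After 5 (insert_before(90)): list=[90, 92, 80, 3, 19, 5, 4, 1, 9, 2, 6] cursor@92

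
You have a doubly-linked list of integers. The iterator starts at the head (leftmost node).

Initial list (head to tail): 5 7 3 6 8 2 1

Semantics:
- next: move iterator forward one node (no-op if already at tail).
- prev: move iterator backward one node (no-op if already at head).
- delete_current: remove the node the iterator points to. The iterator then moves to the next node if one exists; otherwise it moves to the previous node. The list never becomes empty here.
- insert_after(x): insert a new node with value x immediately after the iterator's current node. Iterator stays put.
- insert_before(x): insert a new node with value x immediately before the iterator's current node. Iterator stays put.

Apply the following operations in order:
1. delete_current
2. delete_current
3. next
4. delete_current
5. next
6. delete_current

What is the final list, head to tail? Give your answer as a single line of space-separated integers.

Answer: 3 8 1

Derivation:
After 1 (delete_current): list=[7, 3, 6, 8, 2, 1] cursor@7
After 2 (delete_current): list=[3, 6, 8, 2, 1] cursor@3
After 3 (next): list=[3, 6, 8, 2, 1] cursor@6
After 4 (delete_current): list=[3, 8, 2, 1] cursor@8
After 5 (next): list=[3, 8, 2, 1] cursor@2
After 6 (delete_current): list=[3, 8, 1] cursor@1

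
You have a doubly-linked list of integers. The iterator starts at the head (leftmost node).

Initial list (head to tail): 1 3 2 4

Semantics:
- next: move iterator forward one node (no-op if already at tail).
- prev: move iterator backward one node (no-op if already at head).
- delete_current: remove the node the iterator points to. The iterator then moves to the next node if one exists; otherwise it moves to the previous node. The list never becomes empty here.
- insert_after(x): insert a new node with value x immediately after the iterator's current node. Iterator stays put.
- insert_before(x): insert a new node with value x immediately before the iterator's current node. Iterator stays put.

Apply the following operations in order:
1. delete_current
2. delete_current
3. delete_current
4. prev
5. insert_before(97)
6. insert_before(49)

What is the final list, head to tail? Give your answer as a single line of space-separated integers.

Answer: 97 49 4

Derivation:
After 1 (delete_current): list=[3, 2, 4] cursor@3
After 2 (delete_current): list=[2, 4] cursor@2
After 3 (delete_current): list=[4] cursor@4
After 4 (prev): list=[4] cursor@4
After 5 (insert_before(97)): list=[97, 4] cursor@4
After 6 (insert_before(49)): list=[97, 49, 4] cursor@4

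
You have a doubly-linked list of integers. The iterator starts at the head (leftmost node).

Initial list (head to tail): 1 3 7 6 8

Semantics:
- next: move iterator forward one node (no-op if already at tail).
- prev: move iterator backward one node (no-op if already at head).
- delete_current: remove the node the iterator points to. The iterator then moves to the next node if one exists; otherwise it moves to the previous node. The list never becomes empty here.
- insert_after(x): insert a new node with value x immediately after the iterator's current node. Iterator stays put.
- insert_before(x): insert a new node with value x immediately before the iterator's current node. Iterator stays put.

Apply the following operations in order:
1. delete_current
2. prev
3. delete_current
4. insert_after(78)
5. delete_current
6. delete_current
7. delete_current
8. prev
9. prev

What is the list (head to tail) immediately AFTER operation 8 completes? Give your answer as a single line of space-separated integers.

After 1 (delete_current): list=[3, 7, 6, 8] cursor@3
After 2 (prev): list=[3, 7, 6, 8] cursor@3
After 3 (delete_current): list=[7, 6, 8] cursor@7
After 4 (insert_after(78)): list=[7, 78, 6, 8] cursor@7
After 5 (delete_current): list=[78, 6, 8] cursor@78
After 6 (delete_current): list=[6, 8] cursor@6
After 7 (delete_current): list=[8] cursor@8
After 8 (prev): list=[8] cursor@8

Answer: 8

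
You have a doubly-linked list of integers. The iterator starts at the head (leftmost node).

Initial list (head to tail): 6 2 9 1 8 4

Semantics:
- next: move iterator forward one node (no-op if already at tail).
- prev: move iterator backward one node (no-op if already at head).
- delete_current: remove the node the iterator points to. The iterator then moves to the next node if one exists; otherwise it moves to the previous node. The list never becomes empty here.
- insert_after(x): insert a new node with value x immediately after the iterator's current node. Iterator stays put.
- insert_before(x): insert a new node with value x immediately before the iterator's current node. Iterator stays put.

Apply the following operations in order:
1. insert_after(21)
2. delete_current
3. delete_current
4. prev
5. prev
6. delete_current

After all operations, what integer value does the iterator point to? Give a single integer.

After 1 (insert_after(21)): list=[6, 21, 2, 9, 1, 8, 4] cursor@6
After 2 (delete_current): list=[21, 2, 9, 1, 8, 4] cursor@21
After 3 (delete_current): list=[2, 9, 1, 8, 4] cursor@2
After 4 (prev): list=[2, 9, 1, 8, 4] cursor@2
After 5 (prev): list=[2, 9, 1, 8, 4] cursor@2
After 6 (delete_current): list=[9, 1, 8, 4] cursor@9

Answer: 9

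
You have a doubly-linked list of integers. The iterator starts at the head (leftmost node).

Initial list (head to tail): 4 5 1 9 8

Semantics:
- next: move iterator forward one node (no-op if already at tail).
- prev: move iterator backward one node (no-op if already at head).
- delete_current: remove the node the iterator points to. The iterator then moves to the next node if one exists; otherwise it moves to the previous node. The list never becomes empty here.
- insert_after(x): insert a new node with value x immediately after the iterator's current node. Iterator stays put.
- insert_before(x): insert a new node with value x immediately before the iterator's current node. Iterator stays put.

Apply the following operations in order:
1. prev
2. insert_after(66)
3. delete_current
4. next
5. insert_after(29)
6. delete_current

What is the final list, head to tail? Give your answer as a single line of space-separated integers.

Answer: 66 29 1 9 8

Derivation:
After 1 (prev): list=[4, 5, 1, 9, 8] cursor@4
After 2 (insert_after(66)): list=[4, 66, 5, 1, 9, 8] cursor@4
After 3 (delete_current): list=[66, 5, 1, 9, 8] cursor@66
After 4 (next): list=[66, 5, 1, 9, 8] cursor@5
After 5 (insert_after(29)): list=[66, 5, 29, 1, 9, 8] cursor@5
After 6 (delete_current): list=[66, 29, 1, 9, 8] cursor@29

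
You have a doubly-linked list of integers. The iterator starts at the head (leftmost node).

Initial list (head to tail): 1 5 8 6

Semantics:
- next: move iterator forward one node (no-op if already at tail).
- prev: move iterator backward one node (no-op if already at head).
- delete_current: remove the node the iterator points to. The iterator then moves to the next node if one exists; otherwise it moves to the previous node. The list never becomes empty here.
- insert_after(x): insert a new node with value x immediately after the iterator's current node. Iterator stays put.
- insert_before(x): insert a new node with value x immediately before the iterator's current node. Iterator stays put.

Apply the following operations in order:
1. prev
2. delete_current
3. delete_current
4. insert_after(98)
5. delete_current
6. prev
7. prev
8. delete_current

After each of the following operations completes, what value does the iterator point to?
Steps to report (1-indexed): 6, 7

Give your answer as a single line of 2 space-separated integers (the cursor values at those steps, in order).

Answer: 98 98

Derivation:
After 1 (prev): list=[1, 5, 8, 6] cursor@1
After 2 (delete_current): list=[5, 8, 6] cursor@5
After 3 (delete_current): list=[8, 6] cursor@8
After 4 (insert_after(98)): list=[8, 98, 6] cursor@8
After 5 (delete_current): list=[98, 6] cursor@98
After 6 (prev): list=[98, 6] cursor@98
After 7 (prev): list=[98, 6] cursor@98
After 8 (delete_current): list=[6] cursor@6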